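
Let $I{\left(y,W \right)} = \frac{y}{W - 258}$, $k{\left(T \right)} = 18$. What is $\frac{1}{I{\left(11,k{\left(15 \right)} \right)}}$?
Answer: $- \frac{240}{11} \approx -21.818$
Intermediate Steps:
$I{\left(y,W \right)} = \frac{y}{-258 + W}$
$\frac{1}{I{\left(11,k{\left(15 \right)} \right)}} = \frac{1}{11 \frac{1}{-258 + 18}} = \frac{1}{11 \frac{1}{-240}} = \frac{1}{11 \left(- \frac{1}{240}\right)} = \frac{1}{- \frac{11}{240}} = - \frac{240}{11}$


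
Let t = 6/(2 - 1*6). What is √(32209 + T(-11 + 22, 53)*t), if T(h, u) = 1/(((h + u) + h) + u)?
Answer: √8245501/16 ≈ 179.47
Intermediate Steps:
t = -3/2 (t = 6/(2 - 6) = 6/(-4) = 6*(-¼) = -3/2 ≈ -1.5000)
T(h, u) = 1/(2*h + 2*u) (T(h, u) = 1/((u + 2*h) + u) = 1/(2*h + 2*u))
√(32209 + T(-11 + 22, 53)*t) = √(32209 + (1/(2*((-11 + 22) + 53)))*(-3/2)) = √(32209 + (1/(2*(11 + 53)))*(-3/2)) = √(32209 + ((½)/64)*(-3/2)) = √(32209 + ((½)*(1/64))*(-3/2)) = √(32209 + (1/128)*(-3/2)) = √(32209 - 3/256) = √(8245501/256) = √8245501/16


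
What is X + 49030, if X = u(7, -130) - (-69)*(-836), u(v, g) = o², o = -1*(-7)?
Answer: -8605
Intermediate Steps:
o = 7
u(v, g) = 49 (u(v, g) = 7² = 49)
X = -57635 (X = 49 - (-69)*(-836) = 49 - 1*57684 = 49 - 57684 = -57635)
X + 49030 = -57635 + 49030 = -8605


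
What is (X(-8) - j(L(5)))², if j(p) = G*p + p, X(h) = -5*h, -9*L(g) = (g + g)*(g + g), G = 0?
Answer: 211600/81 ≈ 2612.3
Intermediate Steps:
L(g) = -4*g²/9 (L(g) = -(g + g)*(g + g)/9 = -2*g*2*g/9 = -4*g²/9)
j(p) = p (j(p) = 0*p + p = 0 + p = p)
(X(-8) - j(L(5)))² = (-5*(-8) - (-4)*5²/9)² = (40 - (-4)*25/9)² = (40 - 1*(-100/9))² = (40 + 100/9)² = (460/9)² = 211600/81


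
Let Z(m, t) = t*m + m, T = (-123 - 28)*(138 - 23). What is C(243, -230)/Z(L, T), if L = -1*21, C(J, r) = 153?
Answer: 17/40516 ≈ 0.00041959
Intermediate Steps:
L = -21
T = -17365 (T = -151*115 = -17365)
Z(m, t) = m + m*t (Z(m, t) = m*t + m = m + m*t)
C(243, -230)/Z(L, T) = 153/((-21*(1 - 17365))) = 153/((-21*(-17364))) = 153/364644 = 153*(1/364644) = 17/40516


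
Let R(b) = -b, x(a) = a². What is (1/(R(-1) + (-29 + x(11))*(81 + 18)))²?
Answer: 1/82973881 ≈ 1.2052e-8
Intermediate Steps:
(1/(R(-1) + (-29 + x(11))*(81 + 18)))² = (1/(-1*(-1) + (-29 + 11²)*(81 + 18)))² = (1/(1 + (-29 + 121)*99))² = (1/(1 + 92*99))² = (1/(1 + 9108))² = (1/9109)² = 1/82973881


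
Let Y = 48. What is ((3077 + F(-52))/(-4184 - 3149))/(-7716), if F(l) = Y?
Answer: 3125/56581428 ≈ 5.5230e-5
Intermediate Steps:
F(l) = 48
((3077 + F(-52))/(-4184 - 3149))/(-7716) = ((3077 + 48)/(-4184 - 3149))/(-7716) = (3125/(-7333))*(-1/7716) = (3125*(-1/7333))*(-1/7716) = -3125/7333*(-1/7716) = 3125/56581428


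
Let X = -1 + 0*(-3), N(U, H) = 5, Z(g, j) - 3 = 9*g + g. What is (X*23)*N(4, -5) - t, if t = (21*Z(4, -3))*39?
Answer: -35332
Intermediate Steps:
Z(g, j) = 3 + 10*g (Z(g, j) = 3 + (9*g + g) = 3 + 10*g)
X = -1 (X = -1 + 0 = -1)
t = 35217 (t = (21*(3 + 10*4))*39 = (21*(3 + 40))*39 = (21*43)*39 = 903*39 = 35217)
(X*23)*N(4, -5) - t = -1*23*5 - 1*35217 = -23*5 - 35217 = -115 - 35217 = -35332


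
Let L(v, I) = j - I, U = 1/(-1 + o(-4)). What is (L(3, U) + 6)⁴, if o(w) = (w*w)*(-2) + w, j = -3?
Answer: 157351936/1874161 ≈ 83.959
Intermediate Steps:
o(w) = w - 2*w² (o(w) = w²*(-2) + w = -2*w² + w = w - 2*w²)
U = -1/37 (U = 1/(-1 - 4*(1 - 2*(-4))) = 1/(-1 - 4*(1 + 8)) = 1/(-1 - 4*9) = 1/(-1 - 36) = 1/(-37) = -1/37 ≈ -0.027027)
L(v, I) = -3 - I
(L(3, U) + 6)⁴ = ((-3 - 1*(-1/37)) + 6)⁴ = ((-3 + 1/37) + 6)⁴ = (-110/37 + 6)⁴ = (112/37)⁴ = 157351936/1874161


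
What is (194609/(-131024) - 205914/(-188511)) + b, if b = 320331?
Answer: 2637331567073707/8233155088 ≈ 3.2033e+5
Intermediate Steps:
(194609/(-131024) - 205914/(-188511)) + b = (194609/(-131024) - 205914/(-188511)) + 320331 = (194609*(-1/131024) - 205914*(-1/188511)) + 320331 = (-194609/131024 + 68638/62837) + 320331 = -3235420421/8233155088 + 320331 = 2637331567073707/8233155088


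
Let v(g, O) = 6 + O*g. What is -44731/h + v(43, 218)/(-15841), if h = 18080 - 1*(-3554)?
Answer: -130215813/48957742 ≈ -2.6598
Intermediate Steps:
h = 21634 (h = 18080 + 3554 = 21634)
-44731/h + v(43, 218)/(-15841) = -44731/21634 + (6 + 218*43)/(-15841) = -44731*1/21634 + (6 + 9374)*(-1/15841) = -44731/21634 + 9380*(-1/15841) = -44731/21634 - 1340/2263 = -130215813/48957742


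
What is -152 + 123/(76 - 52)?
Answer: -1175/8 ≈ -146.88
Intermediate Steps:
-152 + 123/(76 - 52) = -152 + 123/24 = -152 + 123*(1/24) = -152 + 41/8 = -1175/8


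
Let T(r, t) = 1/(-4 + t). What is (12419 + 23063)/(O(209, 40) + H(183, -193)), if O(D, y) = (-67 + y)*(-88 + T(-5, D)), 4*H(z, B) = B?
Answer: 29095240/1908647 ≈ 15.244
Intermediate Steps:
H(z, B) = B/4
O(D, y) = (-88 + 1/(-4 + D))*(-67 + y) (O(D, y) = (-67 + y)*(-88 + 1/(-4 + D)) = (-88 + 1/(-4 + D))*(-67 + y))
(12419 + 23063)/(O(209, 40) + H(183, -193)) = (12419 + 23063)/((-67 + 40 + 88*(-4 + 209)*(67 - 1*40))/(-4 + 209) + (1/4)*(-193)) = 35482/((-67 + 40 + 88*205*(67 - 40))/205 - 193/4) = 35482/((-67 + 40 + 88*205*27)/205 - 193/4) = 35482/((-67 + 40 + 487080)/205 - 193/4) = 35482/((1/205)*487053 - 193/4) = 35482/(487053/205 - 193/4) = 35482/(1908647/820) = 35482*(820/1908647) = 29095240/1908647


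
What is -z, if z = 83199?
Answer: -83199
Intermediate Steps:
-z = -1*83199 = -83199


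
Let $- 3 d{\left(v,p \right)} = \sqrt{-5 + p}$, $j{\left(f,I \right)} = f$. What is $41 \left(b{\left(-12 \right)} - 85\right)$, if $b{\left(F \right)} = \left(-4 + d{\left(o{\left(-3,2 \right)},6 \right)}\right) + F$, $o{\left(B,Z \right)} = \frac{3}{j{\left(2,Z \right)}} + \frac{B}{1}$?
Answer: $- \frac{12464}{3} \approx -4154.7$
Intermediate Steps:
$o{\left(B,Z \right)} = \frac{3}{2} + B$ ($o{\left(B,Z \right)} = \frac{3}{2} + \frac{B}{1} = 3 \cdot \frac{1}{2} + B 1 = \frac{3}{2} + B$)
$d{\left(v,p \right)} = - \frac{\sqrt{-5 + p}}{3}$
$b{\left(F \right)} = - \frac{13}{3} + F$ ($b{\left(F \right)} = \left(-4 - \frac{\sqrt{-5 + 6}}{3}\right) + F = \left(-4 - \frac{\sqrt{1}}{3}\right) + F = \left(-4 - \frac{1}{3}\right) + F = - \frac{13}{3} + F$)
$41 \left(b{\left(-12 \right)} - 85\right) = 41 \left(\left(- \frac{13}{3} - 12\right) - 85\right) = 41 \left(- \frac{49}{3} - 85\right) = 41 \left(- \frac{304}{3}\right) = - \frac{12464}{3}$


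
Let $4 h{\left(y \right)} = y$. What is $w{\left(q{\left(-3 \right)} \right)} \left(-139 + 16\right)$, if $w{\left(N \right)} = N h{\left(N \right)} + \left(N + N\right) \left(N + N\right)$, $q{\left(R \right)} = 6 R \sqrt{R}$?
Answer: $508113$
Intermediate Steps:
$h{\left(y \right)} = \frac{y}{4}$
$q{\left(R \right)} = 6 R^{\frac{3}{2}}$
$w{\left(N \right)} = \frac{17 N^{2}}{4}$ ($w{\left(N \right)} = N \frac{N}{4} + \left(N + N\right) \left(N + N\right) = \frac{N^{2}}{4} + 2 N 2 N = \frac{N^{2}}{4} + 4 N^{2} = \frac{17 N^{2}}{4}$)
$w{\left(q{\left(-3 \right)} \right)} \left(-139 + 16\right) = \frac{17 \left(6 \left(-3\right)^{\frac{3}{2}}\right)^{2}}{4} \left(-139 + 16\right) = \frac{17 \left(6 \left(- 3 i \sqrt{3}\right)\right)^{2}}{4} \left(-123\right) = \frac{17 \left(- 18 i \sqrt{3}\right)^{2}}{4} \left(-123\right) = \frac{17}{4} \left(-972\right) \left(-123\right) = \left(-4131\right) \left(-123\right) = 508113$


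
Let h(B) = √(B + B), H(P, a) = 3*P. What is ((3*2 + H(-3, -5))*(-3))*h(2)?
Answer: 18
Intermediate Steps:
h(B) = √2*√B (h(B) = √(2*B) = √2*√B)
((3*2 + H(-3, -5))*(-3))*h(2) = ((3*2 + 3*(-3))*(-3))*(√2*√2) = ((6 - 9)*(-3))*2 = -3*(-3)*2 = 9*2 = 18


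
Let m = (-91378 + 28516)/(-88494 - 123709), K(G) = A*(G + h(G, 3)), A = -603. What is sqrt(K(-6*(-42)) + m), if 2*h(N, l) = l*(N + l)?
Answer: I*sqrt(68914662318618582)/424406 ≈ 618.55*I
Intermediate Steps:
h(N, l) = l*(N + l)/2 (h(N, l) = (l*(N + l))/2 = l*(N + l)/2)
K(G) = -5427/2 - 3015*G/2 (K(G) = -603*(G + (1/2)*3*(G + 3)) = -603*(G + (1/2)*3*(3 + G)) = -603*(G + (9/2 + 3*G/2)) = -603*(9/2 + 5*G/2) = -5427/2 - 3015*G/2)
m = 62862/212203 (m = -62862/(-212203) = -62862*(-1/212203) = 62862/212203 ≈ 0.29624)
sqrt(K(-6*(-42)) + m) = sqrt((-5427/2 - (-9045)*(-42)) + 62862/212203) = sqrt((-5427/2 - 3015/2*252) + 62862/212203) = sqrt((-5427/2 - 379890) + 62862/212203) = sqrt(-765207/2 + 62862/212203) = sqrt(-162379095297/424406) = I*sqrt(68914662318618582)/424406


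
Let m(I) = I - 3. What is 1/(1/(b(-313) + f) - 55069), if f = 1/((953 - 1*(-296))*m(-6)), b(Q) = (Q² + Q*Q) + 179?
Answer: -2204551196/121402429801283 ≈ -1.8159e-5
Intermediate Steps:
m(I) = -3 + I
b(Q) = 179 + 2*Q² (b(Q) = (Q² + Q²) + 179 = 2*Q² + 179 = 179 + 2*Q²)
f = -1/11241 (f = 1/((953 - 1*(-296))*(-3 - 6)) = 1/((953 + 296)*(-9)) = 1/(1249*(-9)) = 1/(-11241) = -1/11241 ≈ -8.8960e-5)
1/(1/(b(-313) + f) - 55069) = 1/(1/((179 + 2*(-313)²) - 1/11241) - 55069) = 1/(1/((179 + 2*97969) - 1/11241) - 55069) = 1/(1/((179 + 195938) - 1/11241) - 55069) = 1/(1/(196117 - 1/11241) - 55069) = 1/(1/(2204551196/11241) - 55069) = 1/(11241/2204551196 - 55069) = 1/(-121402429801283/2204551196) = -2204551196/121402429801283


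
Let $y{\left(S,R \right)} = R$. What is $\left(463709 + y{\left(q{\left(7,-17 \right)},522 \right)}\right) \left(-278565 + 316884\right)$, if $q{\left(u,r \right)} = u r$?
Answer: $17788867689$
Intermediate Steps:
$q{\left(u,r \right)} = r u$
$\left(463709 + y{\left(q{\left(7,-17 \right)},522 \right)}\right) \left(-278565 + 316884\right) = \left(463709 + 522\right) \left(-278565 + 316884\right) = 464231 \cdot 38319 = 17788867689$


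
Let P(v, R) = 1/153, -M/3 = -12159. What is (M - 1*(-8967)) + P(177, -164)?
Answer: 6952933/153 ≈ 45444.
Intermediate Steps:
M = 36477 (M = -3*(-12159) = 36477)
P(v, R) = 1/153
(M - 1*(-8967)) + P(177, -164) = (36477 - 1*(-8967)) + 1/153 = (36477 + 8967) + 1/153 = 45444 + 1/153 = 6952933/153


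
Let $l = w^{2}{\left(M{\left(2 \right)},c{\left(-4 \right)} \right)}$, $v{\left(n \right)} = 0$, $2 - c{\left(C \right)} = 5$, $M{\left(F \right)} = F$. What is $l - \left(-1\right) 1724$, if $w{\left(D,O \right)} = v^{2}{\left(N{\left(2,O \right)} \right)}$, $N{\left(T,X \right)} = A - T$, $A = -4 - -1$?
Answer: $1724$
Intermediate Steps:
$A = -3$ ($A = -4 + 1 = -3$)
$c{\left(C \right)} = -3$ ($c{\left(C \right)} = 2 - 5 = -3$)
$N{\left(T,X \right)} = -3 - T$
$w{\left(D,O \right)} = 0$ ($w{\left(D,O \right)} = 0^{2} = 0$)
$l = 0$ ($l = 0^{2} = 0$)
$l - \left(-1\right) 1724 = 0 - \left(-1\right) 1724 = 0 - -1724 = 0 + 1724 = 1724$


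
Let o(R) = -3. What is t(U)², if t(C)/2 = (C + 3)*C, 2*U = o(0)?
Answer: 81/4 ≈ 20.250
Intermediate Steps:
U = -3/2 (U = (½)*(-3) = -3/2 ≈ -1.5000)
t(C) = 2*C*(3 + C) (t(C) = 2*((C + 3)*C) = 2*((3 + C)*C) = 2*(C*(3 + C)) = 2*C*(3 + C))
t(U)² = (2*(-3/2)*(3 - 3/2))² = (2*(-3/2)*(3/2))² = (-9/2)² = 81/4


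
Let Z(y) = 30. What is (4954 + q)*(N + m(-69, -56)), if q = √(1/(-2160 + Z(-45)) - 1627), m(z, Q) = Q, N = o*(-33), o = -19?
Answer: 2828734 + 571*I*√7381538430/2130 ≈ 2.8287e+6 + 23032.0*I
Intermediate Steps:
N = 627 (N = -19*(-33) = 627)
q = I*√7381538430/2130 (q = √(1/(-2160 + 30) - 1627) = √(1/(-2130) - 1627) = √(-1/2130 - 1627) = √(-3465511/2130) = I*√7381538430/2130 ≈ 40.336*I)
(4954 + q)*(N + m(-69, -56)) = (4954 + I*√7381538430/2130)*(627 - 56) = (4954 + I*√7381538430/2130)*571 = 2828734 + 571*I*√7381538430/2130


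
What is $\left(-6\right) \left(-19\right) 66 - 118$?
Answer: $7406$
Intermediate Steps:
$\left(-6\right) \left(-19\right) 66 - 118 = 114 \cdot 66 - 118 = 7524 - 118 = 7406$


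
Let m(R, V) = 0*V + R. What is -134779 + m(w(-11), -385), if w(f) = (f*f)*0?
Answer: -134779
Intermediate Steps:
w(f) = 0 (w(f) = f**2*0 = 0)
m(R, V) = R (m(R, V) = 0 + R = R)
-134779 + m(w(-11), -385) = -134779 + 0 = -134779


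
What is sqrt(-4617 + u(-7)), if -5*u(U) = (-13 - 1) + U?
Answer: 62*I*sqrt(30)/5 ≈ 67.918*I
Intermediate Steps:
u(U) = 14/5 - U/5 (u(U) = -((-13 - 1) + U)/5 = -(-14 + U)/5 = 14/5 - U/5)
sqrt(-4617 + u(-7)) = sqrt(-4617 + (14/5 - 1/5*(-7))) = sqrt(-4617 + (14/5 + 7/5)) = sqrt(-4617 + 21/5) = sqrt(-23064/5) = 62*I*sqrt(30)/5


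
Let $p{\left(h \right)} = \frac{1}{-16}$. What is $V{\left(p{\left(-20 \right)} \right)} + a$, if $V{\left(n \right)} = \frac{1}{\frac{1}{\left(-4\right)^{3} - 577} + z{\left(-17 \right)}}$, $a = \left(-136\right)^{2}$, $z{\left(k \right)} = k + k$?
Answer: $\frac{403119679}{21795} \approx 18496.0$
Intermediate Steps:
$z{\left(k \right)} = 2 k$
$p{\left(h \right)} = - \frac{1}{16}$
$a = 18496$
$V{\left(n \right)} = - \frac{641}{21795}$ ($V{\left(n \right)} = \frac{1}{\frac{1}{\left(-4\right)^{3} - 577} + 2 \left(-17\right)} = \frac{1}{\frac{1}{-64 - 577} - 34} = \frac{1}{\frac{1}{-641} - 34} = \frac{1}{- \frac{1}{641} - 34} = \frac{1}{- \frac{21795}{641}} = - \frac{641}{21795}$)
$V{\left(p{\left(-20 \right)} \right)} + a = - \frac{641}{21795} + 18496 = \frac{403119679}{21795}$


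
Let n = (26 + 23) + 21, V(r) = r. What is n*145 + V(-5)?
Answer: 10145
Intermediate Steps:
n = 70 (n = 49 + 21 = 70)
n*145 + V(-5) = 70*145 - 5 = 10150 - 5 = 10145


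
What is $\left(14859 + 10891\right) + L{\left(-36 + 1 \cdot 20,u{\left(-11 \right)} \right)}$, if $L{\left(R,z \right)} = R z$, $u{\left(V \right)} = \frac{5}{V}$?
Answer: $\frac{283330}{11} \approx 25757.0$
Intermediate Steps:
$\left(14859 + 10891\right) + L{\left(-36 + 1 \cdot 20,u{\left(-11 \right)} \right)} = \left(14859 + 10891\right) + \left(-36 + 1 \cdot 20\right) \frac{5}{-11} = 25750 + \left(-36 + 20\right) 5 \left(- \frac{1}{11}\right) = 25750 - - \frac{80}{11} = 25750 + \frac{80}{11} = \frac{283330}{11}$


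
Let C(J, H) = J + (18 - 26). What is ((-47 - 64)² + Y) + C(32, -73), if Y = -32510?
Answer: -20165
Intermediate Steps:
C(J, H) = -8 + J (C(J, H) = J - 8 = -8 + J)
((-47 - 64)² + Y) + C(32, -73) = ((-47 - 64)² - 32510) + (-8 + 32) = ((-111)² - 32510) + 24 = (12321 - 32510) + 24 = -20189 + 24 = -20165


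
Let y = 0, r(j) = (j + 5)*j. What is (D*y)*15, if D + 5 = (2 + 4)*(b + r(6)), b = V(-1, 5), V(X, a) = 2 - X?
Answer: 0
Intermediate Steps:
b = 3 (b = 2 - 1*(-1) = 2 + 1 = 3)
r(j) = j*(5 + j) (r(j) = (5 + j)*j = j*(5 + j))
D = 409 (D = -5 + (2 + 4)*(3 + 6*(5 + 6)) = -5 + 6*(3 + 6*11) = -5 + 6*(3 + 66) = -5 + 6*69 = -5 + 414 = 409)
(D*y)*15 = (409*0)*15 = 0*15 = 0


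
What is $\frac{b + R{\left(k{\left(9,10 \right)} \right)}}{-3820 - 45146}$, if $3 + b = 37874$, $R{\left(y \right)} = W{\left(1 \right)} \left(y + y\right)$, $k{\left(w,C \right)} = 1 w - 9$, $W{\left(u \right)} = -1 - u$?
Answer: $- \frac{37871}{48966} \approx -0.77341$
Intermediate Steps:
$k{\left(w,C \right)} = -9 + w$ ($k{\left(w,C \right)} = w - 9 = -9 + w$)
$R{\left(y \right)} = - 4 y$ ($R{\left(y \right)} = \left(-1 - 1\right) \left(y + y\right) = \left(-1 - 1\right) 2 y = - 2 \cdot 2 y = - 4 y$)
$b = 37871$ ($b = -3 + 37874 = 37871$)
$\frac{b + R{\left(k{\left(9,10 \right)} \right)}}{-3820 - 45146} = \frac{37871 - 4 \left(-9 + 9\right)}{-3820 - 45146} = \frac{37871 - 0}{-48966} = \left(37871 + 0\right) \left(- \frac{1}{48966}\right) = 37871 \left(- \frac{1}{48966}\right) = - \frac{37871}{48966}$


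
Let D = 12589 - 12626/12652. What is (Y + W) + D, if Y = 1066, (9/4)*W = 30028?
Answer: 1537205465/56934 ≈ 27000.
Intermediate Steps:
W = 120112/9 (W = (4/9)*30028 = 120112/9 ≈ 13346.)
D = 79631701/6326 (D = 12589 - 12626*1/12652 = 12589 - 6313/6326 = 79631701/6326 ≈ 12588.)
(Y + W) + D = (1066 + 120112/9) + 79631701/6326 = 129706/9 + 79631701/6326 = 1537205465/56934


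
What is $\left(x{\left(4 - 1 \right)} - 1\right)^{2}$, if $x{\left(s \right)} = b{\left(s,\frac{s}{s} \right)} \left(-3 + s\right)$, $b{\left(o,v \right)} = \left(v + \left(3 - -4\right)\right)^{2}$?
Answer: $1$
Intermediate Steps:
$b{\left(o,v \right)} = \left(7 + v\right)^{2}$ ($b{\left(o,v \right)} = \left(v + \left(3 + 4\right)\right)^{2} = \left(v + 7\right)^{2} = \left(7 + v\right)^{2}$)
$x{\left(s \right)} = -192 + 64 s$ ($x{\left(s \right)} = \left(7 + \frac{s}{s}\right)^{2} \left(-3 + s\right) = \left(7 + 1\right)^{2} \left(-3 + s\right) = 8^{2} \left(-3 + s\right) = 64 \left(-3 + s\right) = -192 + 64 s$)
$\left(x{\left(4 - 1 \right)} - 1\right)^{2} = \left(\left(-192 + 64 \left(4 - 1\right)\right) - 1\right)^{2} = \left(\left(-192 + 64 \cdot 3\right) - 1\right)^{2} = \left(\left(-192 + 192\right) - 1\right)^{2} = \left(0 - 1\right)^{2} = \left(-1\right)^{2} = 1$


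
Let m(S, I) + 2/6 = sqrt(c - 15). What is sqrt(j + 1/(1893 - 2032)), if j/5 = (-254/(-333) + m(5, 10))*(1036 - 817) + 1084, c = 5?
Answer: sqrt(1402190204646 + 260669174895*I*sqrt(10))/15429 ≈ 79.759 + 21.707*I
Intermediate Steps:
m(S, I) = -1/3 + I*sqrt(10) (m(S, I) = -1/3 + sqrt(5 - 15) = -1/3 + sqrt(-10) = -1/3 + I*sqrt(10))
j = 653815/111 + 1095*I*sqrt(10) (j = 5*((-254/(-333) + (-1/3 + I*sqrt(10)))*(1036 - 817) + 1084) = 5*((-254*(-1/333) + (-1/3 + I*sqrt(10)))*219 + 1084) = 5*((254/333 + (-1/3 + I*sqrt(10)))*219 + 1084) = 5*((143/333 + I*sqrt(10))*219 + 1084) = 5*((10439/111 + 219*I*sqrt(10)) + 1084) = 5*(130763/111 + 219*I*sqrt(10)) = 653815/111 + 1095*I*sqrt(10) ≈ 5890.2 + 3462.7*I)
sqrt(j + 1/(1893 - 2032)) = sqrt((653815/111 + 1095*I*sqrt(10)) + 1/(1893 - 2032)) = sqrt((653815/111 + 1095*I*sqrt(10)) + 1/(-139)) = sqrt((653815/111 + 1095*I*sqrt(10)) - 1/139) = sqrt(90880174/15429 + 1095*I*sqrt(10))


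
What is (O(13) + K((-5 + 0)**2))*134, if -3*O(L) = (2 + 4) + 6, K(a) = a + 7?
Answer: 3752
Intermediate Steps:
K(a) = 7 + a
O(L) = -4 (O(L) = -((2 + 4) + 6)/3 = -(6 + 6)/3 = -1/3*12 = -4)
(O(13) + K((-5 + 0)**2))*134 = (-4 + (7 + (-5 + 0)**2))*134 = (-4 + (7 + (-5)**2))*134 = (-4 + (7 + 25))*134 = (-4 + 32)*134 = 28*134 = 3752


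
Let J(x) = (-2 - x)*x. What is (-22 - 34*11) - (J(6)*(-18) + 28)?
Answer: -1288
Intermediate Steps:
J(x) = x*(-2 - x)
(-22 - 34*11) - (J(6)*(-18) + 28) = (-22 - 34*11) - (-1*6*(2 + 6)*(-18) + 28) = (-22 - 374) - (-1*6*8*(-18) + 28) = -396 - (-48*(-18) + 28) = -396 - (864 + 28) = -396 - 1*892 = -396 - 892 = -1288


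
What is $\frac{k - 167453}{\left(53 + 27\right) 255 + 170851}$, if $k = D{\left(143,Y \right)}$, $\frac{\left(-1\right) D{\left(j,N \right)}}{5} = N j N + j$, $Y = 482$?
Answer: $- \frac{166279828}{191251} \approx -869.43$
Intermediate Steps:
$D{\left(j,N \right)} = - 5 j - 5 j N^{2}$ ($D{\left(j,N \right)} = - 5 \left(N j N + j\right) = - 5 \left(j N^{2} + j\right) = - 5 \left(j + j N^{2}\right) = - 5 j - 5 j N^{2}$)
$k = -166112375$ ($k = \left(-5\right) 143 \left(1 + 482^{2}\right) = \left(-5\right) 143 \left(1 + 232324\right) = \left(-5\right) 143 \cdot 232325 = -166112375$)
$\frac{k - 167453}{\left(53 + 27\right) 255 + 170851} = \frac{-166112375 - 167453}{\left(53 + 27\right) 255 + 170851} = - \frac{166279828}{80 \cdot 255 + 170851} = - \frac{166279828}{20400 + 170851} = - \frac{166279828}{191251}$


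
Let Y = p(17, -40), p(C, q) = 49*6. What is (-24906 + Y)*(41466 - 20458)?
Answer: -517048896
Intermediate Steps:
p(C, q) = 294
Y = 294
(-24906 + Y)*(41466 - 20458) = (-24906 + 294)*(41466 - 20458) = -24612*21008 = -517048896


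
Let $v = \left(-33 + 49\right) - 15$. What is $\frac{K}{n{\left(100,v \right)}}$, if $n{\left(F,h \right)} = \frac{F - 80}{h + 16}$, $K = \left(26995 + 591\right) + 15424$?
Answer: $\frac{73117}{2} \approx 36559.0$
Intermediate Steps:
$v = 1$ ($v = 16 - 15 = 1$)
$K = 43010$ ($K = 27586 + 15424 = 43010$)
$n{\left(F,h \right)} = \frac{-80 + F}{16 + h}$
$\frac{K}{n{\left(100,v \right)}} = \frac{43010}{\frac{1}{16 + 1} \left(-80 + 100\right)} = \frac{43010}{\frac{1}{17} \cdot 20} = \frac{43010}{\frac{20}{17}} = 43010 \cdot \frac{17}{20} = \frac{73117}{2}$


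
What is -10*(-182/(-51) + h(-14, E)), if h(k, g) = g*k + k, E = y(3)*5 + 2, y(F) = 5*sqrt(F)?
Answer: 19600/51 + 3500*sqrt(3) ≈ 6446.5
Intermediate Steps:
E = 2 + 25*sqrt(3) (E = (5*sqrt(3))*5 + 2 = 25*sqrt(3) + 2 = 2 + 25*sqrt(3) ≈ 45.301)
h(k, g) = k + g*k
-10*(-182/(-51) + h(-14, E)) = -10*(-182/(-51) - 14*(1 + (2 + 25*sqrt(3)))) = -10*(-182*(-1/51) - 14*(3 + 25*sqrt(3))) = -10*(182/51 + (-42 - 350*sqrt(3))) = -10*(-1960/51 - 350*sqrt(3)) = 19600/51 + 3500*sqrt(3)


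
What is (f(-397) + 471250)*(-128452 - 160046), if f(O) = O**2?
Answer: -181424563782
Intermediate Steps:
(f(-397) + 471250)*(-128452 - 160046) = ((-397)**2 + 471250)*(-128452 - 160046) = (157609 + 471250)*(-288498) = 628859*(-288498) = -181424563782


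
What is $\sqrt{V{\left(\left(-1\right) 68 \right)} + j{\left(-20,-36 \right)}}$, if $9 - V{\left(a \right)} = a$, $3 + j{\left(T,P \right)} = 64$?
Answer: $\sqrt{138} \approx 11.747$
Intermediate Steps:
$j{\left(T,P \right)} = 61$ ($j{\left(T,P \right)} = -3 + 64 = 61$)
$V{\left(a \right)} = 9 - a$
$\sqrt{V{\left(\left(-1\right) 68 \right)} + j{\left(-20,-36 \right)}} = \sqrt{\left(9 - \left(-1\right) 68\right) + 61} = \sqrt{\left(9 - -68\right) + 61} = \sqrt{\left(9 + 68\right) + 61} = \sqrt{77 + 61} = \sqrt{138}$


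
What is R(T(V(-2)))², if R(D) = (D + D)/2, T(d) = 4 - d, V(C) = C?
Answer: 36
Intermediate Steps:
R(D) = D (R(D) = (2*D)*(½) = D)
R(T(V(-2)))² = (4 - 1*(-2))² = (4 + 2)² = 6² = 36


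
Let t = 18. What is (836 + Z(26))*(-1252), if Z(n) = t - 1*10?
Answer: -1056688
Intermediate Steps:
Z(n) = 8 (Z(n) = 18 - 1*10 = 18 - 10 = 8)
(836 + Z(26))*(-1252) = (836 + 8)*(-1252) = 844*(-1252) = -1056688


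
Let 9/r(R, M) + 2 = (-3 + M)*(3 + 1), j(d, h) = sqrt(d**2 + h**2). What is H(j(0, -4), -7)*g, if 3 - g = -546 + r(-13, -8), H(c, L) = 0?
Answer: 0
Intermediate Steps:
r(R, M) = 9/(-14 + 4*M) (r(R, M) = 9/(-2 + (-3 + M)*(3 + 1)) = 9/(-2 + (-3 + M)*4) = 9/(-2 + (-12 + 4*M)) = 9/(-14 + 4*M))
g = 25263/46 (g = 3 - (-546 + 9/(2*(-7 + 2*(-8)))) = 3 - (-546 + 9/(2*(-7 - 16))) = 3 - (-546 + (9/2)/(-23)) = 3 - (-546 + (9/2)*(-1/23)) = 3 - (-546 - 9/46) = 3 - 1*(-25125/46) = 3 + 25125/46 = 25263/46 ≈ 549.20)
H(j(0, -4), -7)*g = 0*(25263/46) = 0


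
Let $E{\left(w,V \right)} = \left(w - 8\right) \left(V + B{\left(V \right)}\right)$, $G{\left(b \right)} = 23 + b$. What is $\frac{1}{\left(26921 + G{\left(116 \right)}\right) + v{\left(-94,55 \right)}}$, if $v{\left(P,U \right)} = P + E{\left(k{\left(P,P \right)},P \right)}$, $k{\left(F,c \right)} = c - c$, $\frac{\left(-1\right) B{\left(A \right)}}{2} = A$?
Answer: $\frac{1}{26214} \approx 3.8148 \cdot 10^{-5}$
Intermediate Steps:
$B{\left(A \right)} = - 2 A$
$k{\left(F,c \right)} = 0$
$E{\left(w,V \right)} = - V \left(-8 + w\right)$ ($E{\left(w,V \right)} = \left(w - 8\right) \left(V - 2 V\right) = \left(-8 + w\right) \left(- V\right) = - V \left(-8 + w\right)$)
$v{\left(P,U \right)} = 9 P$ ($v{\left(P,U \right)} = P + P \left(8 - 0\right) = P + P \left(8 + 0\right) = P + P 8 = P + 8 P = 9 P$)
$\frac{1}{\left(26921 + G{\left(116 \right)}\right) + v{\left(-94,55 \right)}} = \frac{1}{\left(26921 + \left(23 + 116\right)\right) + 9 \left(-94\right)} = \frac{1}{\left(26921 + 139\right) - 846} = \frac{1}{27060 - 846} = \frac{1}{26214}$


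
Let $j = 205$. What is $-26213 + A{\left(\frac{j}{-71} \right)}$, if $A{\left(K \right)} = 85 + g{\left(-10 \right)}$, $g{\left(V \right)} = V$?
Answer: $-26138$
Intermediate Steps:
$A{\left(K \right)} = 75$ ($A{\left(K \right)} = 85 - 10 = 75$)
$-26213 + A{\left(\frac{j}{-71} \right)} = -26213 + 75 = -26138$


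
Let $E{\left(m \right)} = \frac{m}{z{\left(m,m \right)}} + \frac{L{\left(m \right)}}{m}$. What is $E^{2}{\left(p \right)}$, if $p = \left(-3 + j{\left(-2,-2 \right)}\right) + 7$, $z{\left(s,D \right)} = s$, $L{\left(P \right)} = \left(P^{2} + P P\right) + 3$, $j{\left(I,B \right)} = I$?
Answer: $\frac{169}{4} \approx 42.25$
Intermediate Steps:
$L{\left(P \right)} = 3 + 2 P^{2}$ ($L{\left(P \right)} = \left(P^{2} + P^{2}\right) + 3 = 2 P^{2} + 3 = 3 + 2 P^{2}$)
$p = 2$ ($p = \left(-3 - 2\right) + 7 = -5 + 7 = 2$)
$E{\left(m \right)} = 1 + \frac{3 + 2 m^{2}}{m}$ ($E{\left(m \right)} = \frac{m}{m} + \frac{3 + 2 m^{2}}{m} = 1 + \frac{3 + 2 m^{2}}{m}$)
$E^{2}{\left(p \right)} = \left(1 + 2 \cdot 2 + \frac{3}{2}\right)^{2} = \left(1 + 4 + 3 \cdot \frac{1}{2}\right)^{2} = \left(1 + 4 + \frac{3}{2}\right)^{2} = \left(\frac{13}{2}\right)^{2} = \frac{169}{4}$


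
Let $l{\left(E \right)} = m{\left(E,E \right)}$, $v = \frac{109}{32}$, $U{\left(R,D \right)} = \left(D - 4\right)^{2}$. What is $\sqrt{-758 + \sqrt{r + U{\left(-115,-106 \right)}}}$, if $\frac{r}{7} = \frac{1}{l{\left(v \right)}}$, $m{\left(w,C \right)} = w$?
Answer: $\frac{\sqrt{-9005798 + 218 \sqrt{35946129}}}{109} \approx 25.456 i$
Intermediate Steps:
$U{\left(R,D \right)} = \left(-4 + D\right)^{2}$
$v = \frac{109}{32}$ ($v = 109 \cdot \frac{1}{32} = \frac{109}{32} \approx 3.4063$)
$l{\left(E \right)} = E$
$r = \frac{224}{109}$ ($r = \frac{7}{\frac{109}{32}} = 7 \cdot \frac{32}{109} = \frac{224}{109} \approx 2.055$)
$\sqrt{-758 + \sqrt{r + U{\left(-115,-106 \right)}}} = \sqrt{-758 + \sqrt{\frac{224}{109} + \left(-4 - 106\right)^{2}}} = \sqrt{-758 + \sqrt{\frac{224}{109} + \left(-110\right)^{2}}} = \sqrt{-758 + \sqrt{\frac{224}{109} + 12100}} = \sqrt{-758 + \sqrt{\frac{1319124}{109}}} = \sqrt{-758 + \frac{2 \sqrt{35946129}}{109}}$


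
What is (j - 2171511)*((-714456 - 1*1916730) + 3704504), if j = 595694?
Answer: -1691352750806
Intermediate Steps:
(j - 2171511)*((-714456 - 1*1916730) + 3704504) = (595694 - 2171511)*((-714456 - 1*1916730) + 3704504) = -1575817*((-714456 - 1916730) + 3704504) = -1575817*(-2631186 + 3704504) = -1575817*1073318 = -1691352750806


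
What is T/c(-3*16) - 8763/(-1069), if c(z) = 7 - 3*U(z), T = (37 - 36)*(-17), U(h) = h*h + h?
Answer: 59264816/7227509 ≈ 8.1999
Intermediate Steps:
U(h) = h + h**2 (U(h) = h**2 + h = h + h**2)
T = -17 (T = 1*(-17) = -17)
c(z) = 7 - 3*z*(1 + z)
T/c(-3*16) - 8763/(-1069) = -17/(7 - 3*(-3*16)*(1 - 3*16)) - 8763/(-1069) = -17/(7 - 3*(-48)*(1 - 48)) - 8763*(-1/1069) = -17/(7 - 3*(-48)*(-47)) + 8763/1069 = -17/(7 - 6768) + 8763/1069 = -17/(-6761) + 8763/1069 = -17*(-1/6761) + 8763/1069 = 17/6761 + 8763/1069 = 59264816/7227509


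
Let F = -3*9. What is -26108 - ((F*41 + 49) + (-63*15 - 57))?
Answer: -24048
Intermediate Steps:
F = -27
-26108 - ((F*41 + 49) + (-63*15 - 57)) = -26108 - ((-27*41 + 49) + (-63*15 - 57)) = -26108 - ((-1107 + 49) + (-945 - 57)) = -26108 - (-1058 - 1002) = -26108 - 1*(-2060) = -26108 + 2060 = -24048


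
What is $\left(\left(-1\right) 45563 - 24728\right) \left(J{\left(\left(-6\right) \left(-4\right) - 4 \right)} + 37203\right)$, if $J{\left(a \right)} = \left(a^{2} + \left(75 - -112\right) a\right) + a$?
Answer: $-2907446633$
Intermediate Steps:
$J{\left(a \right)} = a^{2} + 188 a$ ($J{\left(a \right)} = \left(a^{2} + \left(75 + 112\right) a\right) + a = \left(a^{2} + 187 a\right) + a = a^{2} + 188 a$)
$\left(\left(-1\right) 45563 - 24728\right) \left(J{\left(\left(-6\right) \left(-4\right) - 4 \right)} + 37203\right) = \left(\left(-1\right) 45563 - 24728\right) \left(\left(\left(-6\right) \left(-4\right) - 4\right) \left(188 - -20\right) + 37203\right) = \left(-45563 - 24728\right) \left(\left(24 - 4\right) \left(188 + \left(24 - 4\right)\right) + 37203\right) = - 70291 \left(20 \left(188 + 20\right) + 37203\right) = - 70291 \left(20 \cdot 208 + 37203\right) = - 70291 \left(4160 + 37203\right) = \left(-70291\right) 41363 = -2907446633$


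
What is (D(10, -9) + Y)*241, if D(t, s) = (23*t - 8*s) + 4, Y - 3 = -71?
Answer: 57358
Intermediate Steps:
Y = -68 (Y = 3 - 71 = -68)
D(t, s) = 4 - 8*s + 23*t (D(t, s) = (-8*s + 23*t) + 4 = 4 - 8*s + 23*t)
(D(10, -9) + Y)*241 = ((4 - 8*(-9) + 23*10) - 68)*241 = ((4 + 72 + 230) - 68)*241 = (306 - 68)*241 = 238*241 = 57358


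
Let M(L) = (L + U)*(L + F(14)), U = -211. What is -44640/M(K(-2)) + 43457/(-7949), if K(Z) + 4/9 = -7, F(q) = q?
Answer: 11850780451/461018153 ≈ 25.706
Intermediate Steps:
K(Z) = -67/9 (K(Z) = -4/9 - 7 = -67/9)
M(L) = (-211 + L)*(14 + L) (M(L) = (L - 211)*(L + 14) = (-211 + L)*(14 + L))
-44640/M(K(-2)) + 43457/(-7949) = -44640/(-2954 + (-67/9)² - 197*(-67/9)) + 43457/(-7949) = -44640/(-2954 + 4489/81 + 13199/9) + 43457*(-1/7949) = -44640/(-115994/81) - 43457/7949 = -44640*(-81/115994) - 43457/7949 = 1807920/57997 - 43457/7949 = 11850780451/461018153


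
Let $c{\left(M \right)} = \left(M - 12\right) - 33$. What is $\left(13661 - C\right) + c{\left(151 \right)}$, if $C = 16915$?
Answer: $-3148$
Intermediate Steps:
$c{\left(M \right)} = -45 + M$ ($c{\left(M \right)} = \left(-12 + M\right) - 33 = -45 + M$)
$\left(13661 - C\right) + c{\left(151 \right)} = \left(13661 - 16915\right) + \left(-45 + 151\right) = \left(13661 - 16915\right) + 106 = -3254 + 106 = -3148$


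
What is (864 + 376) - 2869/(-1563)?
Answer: 1940989/1563 ≈ 1241.8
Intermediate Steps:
(864 + 376) - 2869/(-1563) = 1240 - 2869*(-1/1563) = 1240 + 2869/1563 = 1940989/1563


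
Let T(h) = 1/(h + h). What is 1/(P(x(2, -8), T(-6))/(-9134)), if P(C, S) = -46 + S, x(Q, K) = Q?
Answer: 109608/553 ≈ 198.21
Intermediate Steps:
T(h) = 1/(2*h)
1/(P(x(2, -8), T(-6))/(-9134)) = 1/((-46 + (½)/(-6))/(-9134)) = 1/((-46 + (½)*(-⅙))*(-1/9134)) = 1/((-46 - 1/12)*(-1/9134)) = 1/(-553/12*(-1/9134)) = 1/(553/109608) = 109608/553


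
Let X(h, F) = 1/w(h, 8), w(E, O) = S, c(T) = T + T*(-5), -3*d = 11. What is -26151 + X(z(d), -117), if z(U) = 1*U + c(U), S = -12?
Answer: -313813/12 ≈ -26151.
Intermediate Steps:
d = -11/3 (d = -⅓*11 = -11/3 ≈ -3.6667)
c(T) = -4*T (c(T) = T - 5*T = -4*T)
w(E, O) = -12
z(U) = -3*U (z(U) = 1*U - 4*U = U - 4*U = -3*U)
X(h, F) = -1/12 (X(h, F) = 1/(-12) = -1/12)
-26151 + X(z(d), -117) = -26151 - 1/12 = -313813/12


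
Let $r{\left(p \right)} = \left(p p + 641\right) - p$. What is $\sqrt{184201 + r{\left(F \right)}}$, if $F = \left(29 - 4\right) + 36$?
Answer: $\sqrt{188502} \approx 434.17$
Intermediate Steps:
$F = 61$ ($F = 25 + 36 = 61$)
$r{\left(p \right)} = 641 + p^{2} - p$ ($r{\left(p \right)} = \left(p^{2} + 641\right) - p = \left(641 + p^{2}\right) - p = 641 + p^{2} - p$)
$\sqrt{184201 + r{\left(F \right)}} = \sqrt{184201 + \left(641 + 61^{2} - 61\right)} = \sqrt{184201 + \left(641 + 3721 - 61\right)} = \sqrt{184201 + 4301} = \sqrt{188502}$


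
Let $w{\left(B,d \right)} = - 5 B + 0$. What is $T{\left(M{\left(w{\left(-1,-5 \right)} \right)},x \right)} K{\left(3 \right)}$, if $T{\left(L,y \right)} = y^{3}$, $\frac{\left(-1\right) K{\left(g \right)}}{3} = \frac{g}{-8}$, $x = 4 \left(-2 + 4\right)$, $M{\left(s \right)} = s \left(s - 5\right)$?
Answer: $576$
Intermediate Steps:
$w{\left(B,d \right)} = - 5 B$
$M{\left(s \right)} = s \left(-5 + s\right)$
$x = 8$ ($x = 4 \cdot 2 = 8$)
$K{\left(g \right)} = \frac{3 g}{8}$ ($K{\left(g \right)} = - 3 \frac{g}{-8} = - 3 g \left(- \frac{1}{8}\right) = - 3 \left(- \frac{g}{8}\right) = \frac{3 g}{8}$)
$T{\left(M{\left(w{\left(-1,-5 \right)} \right)},x \right)} K{\left(3 \right)} = 8^{3} \cdot \frac{3}{8} \cdot 3 = 512 \cdot \frac{9}{8} = 576$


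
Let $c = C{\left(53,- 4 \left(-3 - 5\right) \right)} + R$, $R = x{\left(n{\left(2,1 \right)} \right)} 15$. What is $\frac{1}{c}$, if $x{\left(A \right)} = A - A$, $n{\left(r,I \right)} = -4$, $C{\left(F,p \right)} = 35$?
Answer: $\frac{1}{35} \approx 0.028571$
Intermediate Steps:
$x{\left(A \right)} = 0$
$R = 0$ ($R = 0 \cdot 15 = 0$)
$c = 35$ ($c = 35 + 0 = 35$)
$\frac{1}{c} = \frac{1}{35}$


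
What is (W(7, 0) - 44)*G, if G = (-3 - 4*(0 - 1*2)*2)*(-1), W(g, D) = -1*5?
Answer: 637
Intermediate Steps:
W(g, D) = -5
G = -13 (G = (-3 - 4*(0 - 2)*2)*(-1) = (-3 - 4*(-2)*2)*(-1) = (-3 + 8*2)*(-1) = (-3 + 16)*(-1) = 13*(-1) = -13)
(W(7, 0) - 44)*G = (-5 - 44)*(-13) = -49*(-13) = 637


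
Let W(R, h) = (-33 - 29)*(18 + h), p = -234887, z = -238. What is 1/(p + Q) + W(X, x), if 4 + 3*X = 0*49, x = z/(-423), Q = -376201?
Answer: -99164101645/86163408 ≈ -1150.9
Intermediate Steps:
x = 238/423 (x = -238/(-423) = -238*(-1/423) = 238/423 ≈ 0.56265)
X = -4/3 (X = -4/3 + (0*49)/3 = -4/3 + (⅓)*0 = -4/3 + 0 = -4/3 ≈ -1.3333)
W(R, h) = -1116 - 62*h (W(R, h) = -62*(18 + h) = -1116 - 62*h)
1/(p + Q) + W(X, x) = 1/(-234887 - 376201) + (-1116 - 62*238/423) = 1/(-611088) + (-1116 - 14756/423) = -1/611088 - 486824/423 = -99164101645/86163408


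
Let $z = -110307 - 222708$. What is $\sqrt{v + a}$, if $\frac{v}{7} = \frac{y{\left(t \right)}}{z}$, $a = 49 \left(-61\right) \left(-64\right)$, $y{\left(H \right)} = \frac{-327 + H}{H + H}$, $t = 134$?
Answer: $\frac{\sqrt{17158153181447355}}{299490} \approx 437.37$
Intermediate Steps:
$y{\left(H \right)} = \frac{-327 + H}{2 H}$
$a = 191296$ ($a = \left(-2989\right) \left(-64\right) = 191296$)
$z = -333015$
$v = \frac{1351}{89248020}$ ($v = 7 \frac{\frac{1}{2} \cdot \frac{1}{134} \left(-327 + 134\right)}{-333015} = 7 \cdot \frac{1}{2} \cdot \frac{1}{134} \left(-193\right) \left(- \frac{1}{333015}\right) = 7 \left(\left(- \frac{193}{268}\right) \left(- \frac{1}{333015}\right)\right) = 7 \cdot \frac{193}{89248020} = \frac{1351}{89248020} \approx 1.5138 \cdot 10^{-5}$)
$\sqrt{v + a} = \sqrt{\frac{1351}{89248020} + 191296} = \sqrt{\frac{17072789235271}{89248020}} = \frac{\sqrt{17158153181447355}}{299490}$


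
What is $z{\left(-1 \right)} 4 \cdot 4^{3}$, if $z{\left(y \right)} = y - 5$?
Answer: $-1536$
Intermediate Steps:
$z{\left(y \right)} = -5 + y$
$z{\left(-1 \right)} 4 \cdot 4^{3} = \left(-5 - 1\right) 4 \cdot 4^{3} = \left(-6\right) 4 \cdot 64 = \left(-24\right) 64 = -1536$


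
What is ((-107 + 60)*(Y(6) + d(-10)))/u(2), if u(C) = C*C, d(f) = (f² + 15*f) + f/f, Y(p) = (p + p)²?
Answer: -4465/4 ≈ -1116.3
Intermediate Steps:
Y(p) = 4*p² (Y(p) = (2*p)² = 4*p²)
d(f) = 1 + f² + 15*f (d(f) = (f² + 15*f) + 1 = 1 + f² + 15*f)
u(C) = C²
((-107 + 60)*(Y(6) + d(-10)))/u(2) = ((-107 + 60)*(4*6² + (1 + (-10)² + 15*(-10))))/(2²) = -47*(4*36 + (1 + 100 - 150))/4 = -47*(144 - 49)*(¼) = -47*95*(¼) = -4465*¼ = -4465/4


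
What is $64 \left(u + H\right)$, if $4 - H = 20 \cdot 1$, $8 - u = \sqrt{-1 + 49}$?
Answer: $-512 - 256 \sqrt{3} \approx -955.41$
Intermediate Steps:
$u = 8 - 4 \sqrt{3}$ ($u = 8 - \sqrt{-1 + 49} = 8 - \sqrt{48} = 8 - 4 \sqrt{3} \approx 1.0718$)
$H = -16$ ($H = 4 - 20 \cdot 1 = 4 - 20 = -16$)
$64 \left(u + H\right) = 64 \left(\left(8 - 4 \sqrt{3}\right) - 16\right) = 64 \left(-8 - 4 \sqrt{3}\right) = -512 - 256 \sqrt{3}$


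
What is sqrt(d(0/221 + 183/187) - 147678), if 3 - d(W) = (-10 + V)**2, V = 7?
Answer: 2*I*sqrt(36921) ≈ 384.3*I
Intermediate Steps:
d(W) = -6 (d(W) = 3 - (-10 + 7)**2 = 3 - 1*(-3)**2 = 3 - 1*9 = 3 - 9 = -6)
sqrt(d(0/221 + 183/187) - 147678) = sqrt(-6 - 147678) = sqrt(-147684) = 2*I*sqrt(36921)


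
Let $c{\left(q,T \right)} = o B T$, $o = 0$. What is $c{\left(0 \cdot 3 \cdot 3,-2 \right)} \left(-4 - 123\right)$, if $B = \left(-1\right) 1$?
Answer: $0$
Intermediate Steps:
$B = -1$
$c{\left(q,T \right)} = 0$ ($c{\left(q,T \right)} = 0 \left(-1\right) T = 0 T = 0$)
$c{\left(0 \cdot 3 \cdot 3,-2 \right)} \left(-4 - 123\right) = 0 \left(-4 - 123\right) = 0 \left(-127\right) = 0$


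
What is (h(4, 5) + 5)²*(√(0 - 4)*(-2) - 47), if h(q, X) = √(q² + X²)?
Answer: (5 + √41)²*(-47 - 4*I) ≈ -6111.5 - 520.13*I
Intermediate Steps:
h(q, X) = √(X² + q²)
(h(4, 5) + 5)²*(√(0 - 4)*(-2) - 47) = (√(5² + 4²) + 5)²*(√(0 - 4)*(-2) - 47) = (√(25 + 16) + 5)²*(√(-4)*(-2) - 47) = (√41 + 5)²*((2*I)*(-2) - 47) = (5 + √41)²*(-4*I - 47) = (5 + √41)²*(-47 - 4*I)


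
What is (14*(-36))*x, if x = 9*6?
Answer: -27216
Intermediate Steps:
x = 54
(14*(-36))*x = (14*(-36))*54 = -504*54 = -27216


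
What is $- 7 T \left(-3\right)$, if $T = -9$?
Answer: $-189$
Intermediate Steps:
$- 7 T \left(-3\right) = \left(-7\right) \left(-9\right) \left(-3\right) = 63 \left(-3\right) = -189$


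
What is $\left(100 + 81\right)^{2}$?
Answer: $32761$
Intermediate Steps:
$\left(100 + 81\right)^{2} = 181^{2} = 32761$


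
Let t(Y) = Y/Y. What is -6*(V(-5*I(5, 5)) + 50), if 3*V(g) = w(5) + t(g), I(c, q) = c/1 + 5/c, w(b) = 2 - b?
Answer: -296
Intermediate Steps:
t(Y) = 1
I(c, q) = c + 5/c (I(c, q) = c*1 + 5/c = c + 5/c)
V(g) = -⅔ (V(g) = ((2 - 1*5) + 1)/3 = ((2 - 5) + 1)/3 = (-3 + 1)/3 = (⅓)*(-2) = -⅔)
-6*(V(-5*I(5, 5)) + 50) = -6*(-⅔ + 50) = -6*148/3 = -296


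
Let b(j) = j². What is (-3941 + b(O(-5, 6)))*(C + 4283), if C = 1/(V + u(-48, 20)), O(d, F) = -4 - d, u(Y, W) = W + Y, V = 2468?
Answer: -2058752637/122 ≈ -1.6875e+7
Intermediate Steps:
C = 1/2440 (C = 1/(2468 + (20 - 48)) = 1/(2468 - 28) = 1/2440 ≈ 0.00040984)
(-3941 + b(O(-5, 6)))*(C + 4283) = (-3941 + (-4 - 1*(-5))²)*(1/2440 + 4283) = (-3941 + (-4 + 5)²)*(10450521/2440) = (-3941 + 1²)*(10450521/2440) = (-3941 + 1)*(10450521/2440) = -3940*10450521/2440 = -2058752637/122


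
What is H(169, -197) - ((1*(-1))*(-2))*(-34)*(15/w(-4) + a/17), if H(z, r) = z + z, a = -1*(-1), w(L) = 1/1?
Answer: 1362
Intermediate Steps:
w(L) = 1
a = 1
H(z, r) = 2*z
H(169, -197) - ((1*(-1))*(-2))*(-34)*(15/w(-4) + a/17) = 2*169 - ((1*(-1))*(-2))*(-34)*(15/1 + 1/17) = 338 - -1*(-2)*(-34)*(15*1 + 1*(1/17)) = 338 - 2*(-34)*(15 + 1/17) = 338 - (-68)*256/17 = 338 - 1*(-1024) = 338 + 1024 = 1362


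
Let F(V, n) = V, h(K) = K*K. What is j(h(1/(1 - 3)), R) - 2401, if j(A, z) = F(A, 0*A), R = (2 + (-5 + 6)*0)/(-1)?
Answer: -9603/4 ≈ -2400.8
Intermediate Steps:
R = -2 (R = -(2 + 1*0) = -(2 + 0) = -1*2 = -2)
h(K) = K**2
j(A, z) = A
j(h(1/(1 - 3)), R) - 2401 = (1/(1 - 3))**2 - 2401 = (1/(-2))**2 - 2401 = (-1/2)**2 - 2401 = 1/4 - 2401 = -9603/4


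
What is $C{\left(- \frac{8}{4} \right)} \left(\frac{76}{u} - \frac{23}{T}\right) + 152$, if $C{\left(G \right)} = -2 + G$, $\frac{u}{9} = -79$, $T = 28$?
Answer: $\frac{774985}{4977} \approx 155.71$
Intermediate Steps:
$u = -711$ ($u = 9 \left(-79\right) = -711$)
$C{\left(- \frac{8}{4} \right)} \left(\frac{76}{u} - \frac{23}{T}\right) + 152 = \left(-2 - \frac{8}{4}\right) \left(\frac{76}{-711} - \frac{23}{28}\right) + 152 = \left(-2 - 2\right) \left(76 \left(- \frac{1}{711}\right) - \frac{23}{28}\right) + 152 = \left(-2 - 2\right) \left(- \frac{76}{711} - \frac{23}{28}\right) + 152 = \left(-4\right) \left(- \frac{18481}{19908}\right) + 152 = \frac{18481}{4977} + 152 = \frac{774985}{4977}$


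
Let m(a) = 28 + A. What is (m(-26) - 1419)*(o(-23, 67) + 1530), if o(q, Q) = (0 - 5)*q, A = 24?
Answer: -2248715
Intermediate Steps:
m(a) = 52 (m(a) = 28 + 24 = 52)
o(q, Q) = -5*q
(m(-26) - 1419)*(o(-23, 67) + 1530) = (52 - 1419)*(-5*(-23) + 1530) = -1367*(115 + 1530) = -1367*1645 = -2248715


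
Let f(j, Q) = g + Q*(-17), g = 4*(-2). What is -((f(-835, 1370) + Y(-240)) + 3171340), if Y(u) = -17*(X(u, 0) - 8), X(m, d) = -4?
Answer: -3148246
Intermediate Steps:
g = -8
Y(u) = 204 (Y(u) = -17*(-4 - 8) = -17*(-12) = 204)
f(j, Q) = -8 - 17*Q (f(j, Q) = -8 + Q*(-17) = -8 - 17*Q)
-((f(-835, 1370) + Y(-240)) + 3171340) = -(((-8 - 17*1370) + 204) + 3171340) = -(((-8 - 23290) + 204) + 3171340) = -((-23298 + 204) + 3171340) = -(-23094 + 3171340) = -1*3148246 = -3148246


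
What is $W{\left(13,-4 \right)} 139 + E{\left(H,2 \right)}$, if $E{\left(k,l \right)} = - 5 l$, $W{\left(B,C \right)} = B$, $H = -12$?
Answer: $1797$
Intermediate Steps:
$W{\left(13,-4 \right)} 139 + E{\left(H,2 \right)} = 13 \cdot 139 - 10 = 1807 - 10 = 1797$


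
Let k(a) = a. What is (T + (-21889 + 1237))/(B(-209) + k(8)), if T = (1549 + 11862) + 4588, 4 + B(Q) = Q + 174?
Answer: 2653/31 ≈ 85.581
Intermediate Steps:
B(Q) = 170 + Q (B(Q) = -4 + (Q + 174) = -4 + (174 + Q) = 170 + Q)
T = 17999 (T = 13411 + 4588 = 17999)
(T + (-21889 + 1237))/(B(-209) + k(8)) = (17999 + (-21889 + 1237))/((170 - 209) + 8) = (17999 - 20652)/(-39 + 8) = -2653/(-31) = -2653*(-1/31) = 2653/31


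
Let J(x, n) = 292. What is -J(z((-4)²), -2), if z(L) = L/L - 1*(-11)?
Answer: -292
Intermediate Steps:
z(L) = 12 (z(L) = 1 + 11 = 12)
-J(z((-4)²), -2) = -1*292 = -292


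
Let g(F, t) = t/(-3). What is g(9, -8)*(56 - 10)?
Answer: 368/3 ≈ 122.67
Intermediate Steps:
g(F, t) = -t/3 (g(F, t) = t*(-⅓) = -t/3)
g(9, -8)*(56 - 10) = (-⅓*(-8))*(56 - 10) = (8/3)*46 = 368/3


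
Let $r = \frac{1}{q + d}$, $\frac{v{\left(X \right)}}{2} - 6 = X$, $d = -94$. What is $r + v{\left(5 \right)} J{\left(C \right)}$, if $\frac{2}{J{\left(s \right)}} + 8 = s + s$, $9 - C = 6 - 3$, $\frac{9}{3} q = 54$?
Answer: $\frac{835}{76} \approx 10.987$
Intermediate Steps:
$q = 18$ ($q = \frac{1}{3} \cdot 54 = 18$)
$v{\left(X \right)} = 12 + 2 X$
$C = 6$ ($C = 9 - \left(6 - 3\right) = 9 - 3 = 6$)
$r = - \frac{1}{76}$ ($r = \frac{1}{18 - 94} = \frac{1}{-76} = - \frac{1}{76} \approx -0.013158$)
$J{\left(s \right)} = \frac{2}{-8 + 2 s}$ ($J{\left(s \right)} = \frac{2}{-8 + \left(s + s\right)} = \frac{2}{-8 + 2 s}$)
$r + v{\left(5 \right)} J{\left(C \right)} = - \frac{1}{76} + \frac{12 + 2 \cdot 5}{-4 + 6} = - \frac{1}{76} + \frac{12 + 10}{2} = - \frac{1}{76} + 22 \cdot \frac{1}{2} = - \frac{1}{76} + 11 = \frac{835}{76}$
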